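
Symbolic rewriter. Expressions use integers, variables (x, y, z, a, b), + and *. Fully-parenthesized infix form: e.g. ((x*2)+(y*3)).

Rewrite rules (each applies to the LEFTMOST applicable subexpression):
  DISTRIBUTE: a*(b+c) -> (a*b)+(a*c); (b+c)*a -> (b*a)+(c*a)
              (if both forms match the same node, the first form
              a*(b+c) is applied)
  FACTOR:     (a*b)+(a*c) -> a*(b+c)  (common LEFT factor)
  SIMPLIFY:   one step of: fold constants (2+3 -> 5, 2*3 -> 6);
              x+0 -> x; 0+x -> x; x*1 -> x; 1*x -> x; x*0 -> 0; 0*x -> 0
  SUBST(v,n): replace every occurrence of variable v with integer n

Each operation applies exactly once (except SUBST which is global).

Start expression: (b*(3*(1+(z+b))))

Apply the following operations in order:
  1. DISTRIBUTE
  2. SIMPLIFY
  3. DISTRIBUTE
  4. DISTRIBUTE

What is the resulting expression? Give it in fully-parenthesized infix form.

Start: (b*(3*(1+(z+b))))
Apply DISTRIBUTE at R (target: (3*(1+(z+b)))): (b*(3*(1+(z+b)))) -> (b*((3*1)+(3*(z+b))))
Apply SIMPLIFY at RL (target: (3*1)): (b*((3*1)+(3*(z+b)))) -> (b*(3+(3*(z+b))))
Apply DISTRIBUTE at root (target: (b*(3+(3*(z+b))))): (b*(3+(3*(z+b)))) -> ((b*3)+(b*(3*(z+b))))
Apply DISTRIBUTE at RR (target: (3*(z+b))): ((b*3)+(b*(3*(z+b)))) -> ((b*3)+(b*((3*z)+(3*b))))

Answer: ((b*3)+(b*((3*z)+(3*b))))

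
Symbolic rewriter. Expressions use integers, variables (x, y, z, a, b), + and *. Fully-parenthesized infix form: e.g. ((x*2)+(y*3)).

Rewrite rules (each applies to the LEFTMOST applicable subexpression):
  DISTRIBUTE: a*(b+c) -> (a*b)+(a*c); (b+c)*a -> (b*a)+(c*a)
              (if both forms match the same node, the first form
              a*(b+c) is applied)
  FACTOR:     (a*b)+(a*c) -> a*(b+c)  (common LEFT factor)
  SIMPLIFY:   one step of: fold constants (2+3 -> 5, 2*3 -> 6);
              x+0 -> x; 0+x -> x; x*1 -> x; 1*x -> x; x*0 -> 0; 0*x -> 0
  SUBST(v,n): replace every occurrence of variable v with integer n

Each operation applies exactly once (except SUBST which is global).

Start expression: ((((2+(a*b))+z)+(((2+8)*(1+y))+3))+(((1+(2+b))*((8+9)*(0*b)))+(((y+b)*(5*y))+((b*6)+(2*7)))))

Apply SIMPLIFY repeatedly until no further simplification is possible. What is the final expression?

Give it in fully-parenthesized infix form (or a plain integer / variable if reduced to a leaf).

Answer: ((((2+(a*b))+z)+((10*(1+y))+3))+(((y+b)*(5*y))+((b*6)+14)))

Derivation:
Start: ((((2+(a*b))+z)+(((2+8)*(1+y))+3))+(((1+(2+b))*((8+9)*(0*b)))+(((y+b)*(5*y))+((b*6)+(2*7)))))
Step 1: at LRLL: (2+8) -> 10; overall: ((((2+(a*b))+z)+(((2+8)*(1+y))+3))+(((1+(2+b))*((8+9)*(0*b)))+(((y+b)*(5*y))+((b*6)+(2*7))))) -> ((((2+(a*b))+z)+((10*(1+y))+3))+(((1+(2+b))*((8+9)*(0*b)))+(((y+b)*(5*y))+((b*6)+(2*7)))))
Step 2: at RLRL: (8+9) -> 17; overall: ((((2+(a*b))+z)+((10*(1+y))+3))+(((1+(2+b))*((8+9)*(0*b)))+(((y+b)*(5*y))+((b*6)+(2*7))))) -> ((((2+(a*b))+z)+((10*(1+y))+3))+(((1+(2+b))*(17*(0*b)))+(((y+b)*(5*y))+((b*6)+(2*7)))))
Step 3: at RLRR: (0*b) -> 0; overall: ((((2+(a*b))+z)+((10*(1+y))+3))+(((1+(2+b))*(17*(0*b)))+(((y+b)*(5*y))+((b*6)+(2*7))))) -> ((((2+(a*b))+z)+((10*(1+y))+3))+(((1+(2+b))*(17*0))+(((y+b)*(5*y))+((b*6)+(2*7)))))
Step 4: at RLR: (17*0) -> 0; overall: ((((2+(a*b))+z)+((10*(1+y))+3))+(((1+(2+b))*(17*0))+(((y+b)*(5*y))+((b*6)+(2*7))))) -> ((((2+(a*b))+z)+((10*(1+y))+3))+(((1+(2+b))*0)+(((y+b)*(5*y))+((b*6)+(2*7)))))
Step 5: at RL: ((1+(2+b))*0) -> 0; overall: ((((2+(a*b))+z)+((10*(1+y))+3))+(((1+(2+b))*0)+(((y+b)*(5*y))+((b*6)+(2*7))))) -> ((((2+(a*b))+z)+((10*(1+y))+3))+(0+(((y+b)*(5*y))+((b*6)+(2*7)))))
Step 6: at R: (0+(((y+b)*(5*y))+((b*6)+(2*7)))) -> (((y+b)*(5*y))+((b*6)+(2*7))); overall: ((((2+(a*b))+z)+((10*(1+y))+3))+(0+(((y+b)*(5*y))+((b*6)+(2*7))))) -> ((((2+(a*b))+z)+((10*(1+y))+3))+(((y+b)*(5*y))+((b*6)+(2*7))))
Step 7: at RRR: (2*7) -> 14; overall: ((((2+(a*b))+z)+((10*(1+y))+3))+(((y+b)*(5*y))+((b*6)+(2*7)))) -> ((((2+(a*b))+z)+((10*(1+y))+3))+(((y+b)*(5*y))+((b*6)+14)))
Fixed point: ((((2+(a*b))+z)+((10*(1+y))+3))+(((y+b)*(5*y))+((b*6)+14)))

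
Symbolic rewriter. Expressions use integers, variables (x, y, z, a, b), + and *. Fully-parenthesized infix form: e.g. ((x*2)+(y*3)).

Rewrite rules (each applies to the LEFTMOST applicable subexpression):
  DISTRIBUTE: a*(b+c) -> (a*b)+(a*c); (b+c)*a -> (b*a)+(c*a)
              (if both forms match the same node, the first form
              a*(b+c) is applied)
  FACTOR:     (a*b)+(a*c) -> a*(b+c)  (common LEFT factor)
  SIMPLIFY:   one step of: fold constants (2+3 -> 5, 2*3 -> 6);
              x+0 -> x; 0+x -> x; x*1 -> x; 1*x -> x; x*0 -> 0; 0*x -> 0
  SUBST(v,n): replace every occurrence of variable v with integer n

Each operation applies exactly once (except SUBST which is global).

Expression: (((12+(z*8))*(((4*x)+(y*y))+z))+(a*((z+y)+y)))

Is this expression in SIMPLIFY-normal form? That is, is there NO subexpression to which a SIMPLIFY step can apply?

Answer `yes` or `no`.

Expression: (((12+(z*8))*(((4*x)+(y*y))+z))+(a*((z+y)+y)))
Scanning for simplifiable subexpressions (pre-order)...
  at root: (((12+(z*8))*(((4*x)+(y*y))+z))+(a*((z+y)+y))) (not simplifiable)
  at L: ((12+(z*8))*(((4*x)+(y*y))+z)) (not simplifiable)
  at LL: (12+(z*8)) (not simplifiable)
  at LLR: (z*8) (not simplifiable)
  at LR: (((4*x)+(y*y))+z) (not simplifiable)
  at LRL: ((4*x)+(y*y)) (not simplifiable)
  at LRLL: (4*x) (not simplifiable)
  at LRLR: (y*y) (not simplifiable)
  at R: (a*((z+y)+y)) (not simplifiable)
  at RR: ((z+y)+y) (not simplifiable)
  at RRL: (z+y) (not simplifiable)
Result: no simplifiable subexpression found -> normal form.

Answer: yes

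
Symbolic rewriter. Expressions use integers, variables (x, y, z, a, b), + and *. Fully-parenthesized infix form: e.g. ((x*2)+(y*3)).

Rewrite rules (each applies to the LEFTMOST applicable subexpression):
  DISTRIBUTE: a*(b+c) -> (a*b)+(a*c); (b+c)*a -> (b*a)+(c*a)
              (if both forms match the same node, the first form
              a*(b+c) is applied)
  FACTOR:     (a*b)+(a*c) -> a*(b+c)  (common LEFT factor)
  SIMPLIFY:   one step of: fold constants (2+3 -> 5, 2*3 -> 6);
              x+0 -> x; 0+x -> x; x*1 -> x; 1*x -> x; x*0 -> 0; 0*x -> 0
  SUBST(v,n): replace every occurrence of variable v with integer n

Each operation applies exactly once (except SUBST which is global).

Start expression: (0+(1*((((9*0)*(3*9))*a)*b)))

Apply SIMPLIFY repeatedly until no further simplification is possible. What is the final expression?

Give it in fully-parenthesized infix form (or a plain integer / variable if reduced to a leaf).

Answer: 0

Derivation:
Start: (0+(1*((((9*0)*(3*9))*a)*b)))
Step 1: at root: (0+(1*((((9*0)*(3*9))*a)*b))) -> (1*((((9*0)*(3*9))*a)*b)); overall: (0+(1*((((9*0)*(3*9))*a)*b))) -> (1*((((9*0)*(3*9))*a)*b))
Step 2: at root: (1*((((9*0)*(3*9))*a)*b)) -> ((((9*0)*(3*9))*a)*b); overall: (1*((((9*0)*(3*9))*a)*b)) -> ((((9*0)*(3*9))*a)*b)
Step 3: at LLL: (9*0) -> 0; overall: ((((9*0)*(3*9))*a)*b) -> (((0*(3*9))*a)*b)
Step 4: at LL: (0*(3*9)) -> 0; overall: (((0*(3*9))*a)*b) -> ((0*a)*b)
Step 5: at L: (0*a) -> 0; overall: ((0*a)*b) -> (0*b)
Step 6: at root: (0*b) -> 0; overall: (0*b) -> 0
Fixed point: 0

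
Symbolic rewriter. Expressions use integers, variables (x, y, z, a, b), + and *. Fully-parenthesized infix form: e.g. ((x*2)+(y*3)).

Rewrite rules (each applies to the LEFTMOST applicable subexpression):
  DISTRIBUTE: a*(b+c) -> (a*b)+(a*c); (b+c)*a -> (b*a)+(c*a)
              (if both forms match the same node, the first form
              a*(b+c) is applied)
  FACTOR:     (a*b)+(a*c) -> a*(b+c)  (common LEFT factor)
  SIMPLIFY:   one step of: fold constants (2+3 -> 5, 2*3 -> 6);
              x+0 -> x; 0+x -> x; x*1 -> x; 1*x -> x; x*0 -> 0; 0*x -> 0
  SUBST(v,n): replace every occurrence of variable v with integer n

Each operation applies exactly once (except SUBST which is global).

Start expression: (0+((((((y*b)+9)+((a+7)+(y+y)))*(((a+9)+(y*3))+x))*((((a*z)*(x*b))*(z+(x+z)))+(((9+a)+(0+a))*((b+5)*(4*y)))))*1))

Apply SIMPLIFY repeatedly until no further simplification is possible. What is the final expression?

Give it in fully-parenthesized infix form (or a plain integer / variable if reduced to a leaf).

Answer: (((((y*b)+9)+((a+7)+(y+y)))*(((a+9)+(y*3))+x))*((((a*z)*(x*b))*(z+(x+z)))+(((9+a)+a)*((b+5)*(4*y)))))

Derivation:
Start: (0+((((((y*b)+9)+((a+7)+(y+y)))*(((a+9)+(y*3))+x))*((((a*z)*(x*b))*(z+(x+z)))+(((9+a)+(0+a))*((b+5)*(4*y)))))*1))
Step 1: at root: (0+((((((y*b)+9)+((a+7)+(y+y)))*(((a+9)+(y*3))+x))*((((a*z)*(x*b))*(z+(x+z)))+(((9+a)+(0+a))*((b+5)*(4*y)))))*1)) -> ((((((y*b)+9)+((a+7)+(y+y)))*(((a+9)+(y*3))+x))*((((a*z)*(x*b))*(z+(x+z)))+(((9+a)+(0+a))*((b+5)*(4*y)))))*1); overall: (0+((((((y*b)+9)+((a+7)+(y+y)))*(((a+9)+(y*3))+x))*((((a*z)*(x*b))*(z+(x+z)))+(((9+a)+(0+a))*((b+5)*(4*y)))))*1)) -> ((((((y*b)+9)+((a+7)+(y+y)))*(((a+9)+(y*3))+x))*((((a*z)*(x*b))*(z+(x+z)))+(((9+a)+(0+a))*((b+5)*(4*y)))))*1)
Step 2: at root: ((((((y*b)+9)+((a+7)+(y+y)))*(((a+9)+(y*3))+x))*((((a*z)*(x*b))*(z+(x+z)))+(((9+a)+(0+a))*((b+5)*(4*y)))))*1) -> (((((y*b)+9)+((a+7)+(y+y)))*(((a+9)+(y*3))+x))*((((a*z)*(x*b))*(z+(x+z)))+(((9+a)+(0+a))*((b+5)*(4*y))))); overall: ((((((y*b)+9)+((a+7)+(y+y)))*(((a+9)+(y*3))+x))*((((a*z)*(x*b))*(z+(x+z)))+(((9+a)+(0+a))*((b+5)*(4*y)))))*1) -> (((((y*b)+9)+((a+7)+(y+y)))*(((a+9)+(y*3))+x))*((((a*z)*(x*b))*(z+(x+z)))+(((9+a)+(0+a))*((b+5)*(4*y)))))
Step 3: at RRLR: (0+a) -> a; overall: (((((y*b)+9)+((a+7)+(y+y)))*(((a+9)+(y*3))+x))*((((a*z)*(x*b))*(z+(x+z)))+(((9+a)+(0+a))*((b+5)*(4*y))))) -> (((((y*b)+9)+((a+7)+(y+y)))*(((a+9)+(y*3))+x))*((((a*z)*(x*b))*(z+(x+z)))+(((9+a)+a)*((b+5)*(4*y)))))
Fixed point: (((((y*b)+9)+((a+7)+(y+y)))*(((a+9)+(y*3))+x))*((((a*z)*(x*b))*(z+(x+z)))+(((9+a)+a)*((b+5)*(4*y)))))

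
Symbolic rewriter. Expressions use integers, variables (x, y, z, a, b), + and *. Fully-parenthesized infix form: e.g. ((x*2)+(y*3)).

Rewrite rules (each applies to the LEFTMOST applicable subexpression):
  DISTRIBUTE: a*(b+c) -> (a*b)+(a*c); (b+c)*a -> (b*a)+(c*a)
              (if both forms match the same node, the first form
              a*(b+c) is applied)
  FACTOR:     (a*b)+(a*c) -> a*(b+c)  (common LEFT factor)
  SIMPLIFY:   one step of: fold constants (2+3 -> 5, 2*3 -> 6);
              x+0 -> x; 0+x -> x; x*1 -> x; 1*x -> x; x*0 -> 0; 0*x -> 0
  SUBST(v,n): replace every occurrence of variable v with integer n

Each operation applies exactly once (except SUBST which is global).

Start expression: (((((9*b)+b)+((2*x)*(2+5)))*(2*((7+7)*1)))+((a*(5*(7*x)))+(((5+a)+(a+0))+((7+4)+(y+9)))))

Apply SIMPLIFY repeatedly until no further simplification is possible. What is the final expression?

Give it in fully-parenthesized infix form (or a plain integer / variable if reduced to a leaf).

Answer: (((((9*b)+b)+((2*x)*7))*28)+((a*(5*(7*x)))+(((5+a)+a)+(11+(y+9)))))

Derivation:
Start: (((((9*b)+b)+((2*x)*(2+5)))*(2*((7+7)*1)))+((a*(5*(7*x)))+(((5+a)+(a+0))+((7+4)+(y+9)))))
Step 1: at LLRR: (2+5) -> 7; overall: (((((9*b)+b)+((2*x)*(2+5)))*(2*((7+7)*1)))+((a*(5*(7*x)))+(((5+a)+(a+0))+((7+4)+(y+9))))) -> (((((9*b)+b)+((2*x)*7))*(2*((7+7)*1)))+((a*(5*(7*x)))+(((5+a)+(a+0))+((7+4)+(y+9)))))
Step 2: at LRR: ((7+7)*1) -> (7+7); overall: (((((9*b)+b)+((2*x)*7))*(2*((7+7)*1)))+((a*(5*(7*x)))+(((5+a)+(a+0))+((7+4)+(y+9))))) -> (((((9*b)+b)+((2*x)*7))*(2*(7+7)))+((a*(5*(7*x)))+(((5+a)+(a+0))+((7+4)+(y+9)))))
Step 3: at LRR: (7+7) -> 14; overall: (((((9*b)+b)+((2*x)*7))*(2*(7+7)))+((a*(5*(7*x)))+(((5+a)+(a+0))+((7+4)+(y+9))))) -> (((((9*b)+b)+((2*x)*7))*(2*14))+((a*(5*(7*x)))+(((5+a)+(a+0))+((7+4)+(y+9)))))
Step 4: at LR: (2*14) -> 28; overall: (((((9*b)+b)+((2*x)*7))*(2*14))+((a*(5*(7*x)))+(((5+a)+(a+0))+((7+4)+(y+9))))) -> (((((9*b)+b)+((2*x)*7))*28)+((a*(5*(7*x)))+(((5+a)+(a+0))+((7+4)+(y+9)))))
Step 5: at RRLR: (a+0) -> a; overall: (((((9*b)+b)+((2*x)*7))*28)+((a*(5*(7*x)))+(((5+a)+(a+0))+((7+4)+(y+9))))) -> (((((9*b)+b)+((2*x)*7))*28)+((a*(5*(7*x)))+(((5+a)+a)+((7+4)+(y+9)))))
Step 6: at RRRL: (7+4) -> 11; overall: (((((9*b)+b)+((2*x)*7))*28)+((a*(5*(7*x)))+(((5+a)+a)+((7+4)+(y+9))))) -> (((((9*b)+b)+((2*x)*7))*28)+((a*(5*(7*x)))+(((5+a)+a)+(11+(y+9)))))
Fixed point: (((((9*b)+b)+((2*x)*7))*28)+((a*(5*(7*x)))+(((5+a)+a)+(11+(y+9)))))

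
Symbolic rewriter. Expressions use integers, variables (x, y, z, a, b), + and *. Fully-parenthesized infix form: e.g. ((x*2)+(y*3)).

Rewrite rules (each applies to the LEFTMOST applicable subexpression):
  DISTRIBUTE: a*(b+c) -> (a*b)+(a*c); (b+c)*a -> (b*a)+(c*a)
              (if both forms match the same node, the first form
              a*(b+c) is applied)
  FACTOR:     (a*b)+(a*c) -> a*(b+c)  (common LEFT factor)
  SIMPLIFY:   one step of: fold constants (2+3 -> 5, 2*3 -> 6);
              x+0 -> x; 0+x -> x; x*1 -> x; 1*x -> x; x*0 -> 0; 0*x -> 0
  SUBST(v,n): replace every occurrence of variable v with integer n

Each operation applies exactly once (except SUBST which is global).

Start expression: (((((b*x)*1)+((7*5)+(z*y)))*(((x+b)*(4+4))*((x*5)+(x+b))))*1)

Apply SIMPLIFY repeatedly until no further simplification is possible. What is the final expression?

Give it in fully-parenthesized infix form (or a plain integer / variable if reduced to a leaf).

Answer: (((b*x)+(35+(z*y)))*(((x+b)*8)*((x*5)+(x+b))))

Derivation:
Start: (((((b*x)*1)+((7*5)+(z*y)))*(((x+b)*(4+4))*((x*5)+(x+b))))*1)
Step 1: at root: (((((b*x)*1)+((7*5)+(z*y)))*(((x+b)*(4+4))*((x*5)+(x+b))))*1) -> ((((b*x)*1)+((7*5)+(z*y)))*(((x+b)*(4+4))*((x*5)+(x+b)))); overall: (((((b*x)*1)+((7*5)+(z*y)))*(((x+b)*(4+4))*((x*5)+(x+b))))*1) -> ((((b*x)*1)+((7*5)+(z*y)))*(((x+b)*(4+4))*((x*5)+(x+b))))
Step 2: at LL: ((b*x)*1) -> (b*x); overall: ((((b*x)*1)+((7*5)+(z*y)))*(((x+b)*(4+4))*((x*5)+(x+b)))) -> (((b*x)+((7*5)+(z*y)))*(((x+b)*(4+4))*((x*5)+(x+b))))
Step 3: at LRL: (7*5) -> 35; overall: (((b*x)+((7*5)+(z*y)))*(((x+b)*(4+4))*((x*5)+(x+b)))) -> (((b*x)+(35+(z*y)))*(((x+b)*(4+4))*((x*5)+(x+b))))
Step 4: at RLR: (4+4) -> 8; overall: (((b*x)+(35+(z*y)))*(((x+b)*(4+4))*((x*5)+(x+b)))) -> (((b*x)+(35+(z*y)))*(((x+b)*8)*((x*5)+(x+b))))
Fixed point: (((b*x)+(35+(z*y)))*(((x+b)*8)*((x*5)+(x+b))))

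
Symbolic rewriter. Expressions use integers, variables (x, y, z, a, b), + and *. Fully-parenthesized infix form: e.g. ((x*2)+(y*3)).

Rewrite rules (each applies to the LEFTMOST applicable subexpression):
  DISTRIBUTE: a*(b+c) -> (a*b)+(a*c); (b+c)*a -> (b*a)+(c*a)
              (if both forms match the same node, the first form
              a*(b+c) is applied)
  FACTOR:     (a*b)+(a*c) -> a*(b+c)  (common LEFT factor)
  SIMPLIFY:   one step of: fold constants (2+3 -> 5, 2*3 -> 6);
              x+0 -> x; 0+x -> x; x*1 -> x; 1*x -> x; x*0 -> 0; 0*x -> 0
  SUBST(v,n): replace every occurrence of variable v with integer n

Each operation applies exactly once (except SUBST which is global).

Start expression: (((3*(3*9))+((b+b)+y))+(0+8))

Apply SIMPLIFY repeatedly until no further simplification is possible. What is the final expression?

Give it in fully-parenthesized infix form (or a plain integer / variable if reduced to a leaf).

Start: (((3*(3*9))+((b+b)+y))+(0+8))
Step 1: at LLR: (3*9) -> 27; overall: (((3*(3*9))+((b+b)+y))+(0+8)) -> (((3*27)+((b+b)+y))+(0+8))
Step 2: at LL: (3*27) -> 81; overall: (((3*27)+((b+b)+y))+(0+8)) -> ((81+((b+b)+y))+(0+8))
Step 3: at R: (0+8) -> 8; overall: ((81+((b+b)+y))+(0+8)) -> ((81+((b+b)+y))+8)
Fixed point: ((81+((b+b)+y))+8)

Answer: ((81+((b+b)+y))+8)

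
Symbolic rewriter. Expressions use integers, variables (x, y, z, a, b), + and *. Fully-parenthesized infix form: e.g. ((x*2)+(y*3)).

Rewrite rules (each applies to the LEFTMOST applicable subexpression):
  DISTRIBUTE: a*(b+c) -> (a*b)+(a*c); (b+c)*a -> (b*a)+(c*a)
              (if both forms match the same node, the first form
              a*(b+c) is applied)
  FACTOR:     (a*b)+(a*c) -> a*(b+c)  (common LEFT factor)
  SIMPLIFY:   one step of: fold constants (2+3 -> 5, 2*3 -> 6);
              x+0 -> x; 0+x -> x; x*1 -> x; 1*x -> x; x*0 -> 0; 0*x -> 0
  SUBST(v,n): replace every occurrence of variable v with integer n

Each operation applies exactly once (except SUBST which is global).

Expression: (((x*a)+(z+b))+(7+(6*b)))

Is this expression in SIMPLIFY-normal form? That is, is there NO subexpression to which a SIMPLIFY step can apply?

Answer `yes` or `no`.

Expression: (((x*a)+(z+b))+(7+(6*b)))
Scanning for simplifiable subexpressions (pre-order)...
  at root: (((x*a)+(z+b))+(7+(6*b))) (not simplifiable)
  at L: ((x*a)+(z+b)) (not simplifiable)
  at LL: (x*a) (not simplifiable)
  at LR: (z+b) (not simplifiable)
  at R: (7+(6*b)) (not simplifiable)
  at RR: (6*b) (not simplifiable)
Result: no simplifiable subexpression found -> normal form.

Answer: yes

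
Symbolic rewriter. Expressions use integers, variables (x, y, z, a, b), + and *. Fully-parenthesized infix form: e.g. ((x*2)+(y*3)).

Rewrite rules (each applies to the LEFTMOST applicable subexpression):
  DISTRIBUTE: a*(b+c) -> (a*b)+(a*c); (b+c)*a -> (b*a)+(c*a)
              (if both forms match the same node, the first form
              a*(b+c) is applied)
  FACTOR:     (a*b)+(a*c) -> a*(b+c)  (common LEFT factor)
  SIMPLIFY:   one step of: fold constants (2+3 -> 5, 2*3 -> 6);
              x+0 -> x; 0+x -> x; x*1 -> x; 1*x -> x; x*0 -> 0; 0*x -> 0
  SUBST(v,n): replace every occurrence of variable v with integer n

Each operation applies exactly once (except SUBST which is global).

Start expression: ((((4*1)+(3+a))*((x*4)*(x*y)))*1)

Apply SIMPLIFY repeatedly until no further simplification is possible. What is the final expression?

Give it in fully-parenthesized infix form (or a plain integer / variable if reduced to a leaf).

Start: ((((4*1)+(3+a))*((x*4)*(x*y)))*1)
Step 1: at root: ((((4*1)+(3+a))*((x*4)*(x*y)))*1) -> (((4*1)+(3+a))*((x*4)*(x*y))); overall: ((((4*1)+(3+a))*((x*4)*(x*y)))*1) -> (((4*1)+(3+a))*((x*4)*(x*y)))
Step 2: at LL: (4*1) -> 4; overall: (((4*1)+(3+a))*((x*4)*(x*y))) -> ((4+(3+a))*((x*4)*(x*y)))
Fixed point: ((4+(3+a))*((x*4)*(x*y)))

Answer: ((4+(3+a))*((x*4)*(x*y)))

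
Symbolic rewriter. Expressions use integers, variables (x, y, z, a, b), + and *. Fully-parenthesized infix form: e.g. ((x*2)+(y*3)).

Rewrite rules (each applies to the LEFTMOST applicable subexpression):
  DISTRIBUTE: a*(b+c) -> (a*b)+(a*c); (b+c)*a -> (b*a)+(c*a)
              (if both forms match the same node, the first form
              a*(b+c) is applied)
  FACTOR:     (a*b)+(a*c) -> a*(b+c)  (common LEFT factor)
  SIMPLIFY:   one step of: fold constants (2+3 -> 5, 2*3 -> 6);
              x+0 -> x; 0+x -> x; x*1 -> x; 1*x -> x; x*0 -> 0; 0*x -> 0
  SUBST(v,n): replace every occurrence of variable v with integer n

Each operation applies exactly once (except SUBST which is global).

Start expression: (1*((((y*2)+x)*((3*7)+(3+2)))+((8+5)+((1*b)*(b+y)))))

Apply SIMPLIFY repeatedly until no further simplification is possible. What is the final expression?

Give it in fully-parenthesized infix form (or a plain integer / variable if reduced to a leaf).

Answer: ((((y*2)+x)*26)+(13+(b*(b+y))))

Derivation:
Start: (1*((((y*2)+x)*((3*7)+(3+2)))+((8+5)+((1*b)*(b+y)))))
Step 1: at root: (1*((((y*2)+x)*((3*7)+(3+2)))+((8+5)+((1*b)*(b+y))))) -> ((((y*2)+x)*((3*7)+(3+2)))+((8+5)+((1*b)*(b+y)))); overall: (1*((((y*2)+x)*((3*7)+(3+2)))+((8+5)+((1*b)*(b+y))))) -> ((((y*2)+x)*((3*7)+(3+2)))+((8+5)+((1*b)*(b+y))))
Step 2: at LRL: (3*7) -> 21; overall: ((((y*2)+x)*((3*7)+(3+2)))+((8+5)+((1*b)*(b+y)))) -> ((((y*2)+x)*(21+(3+2)))+((8+5)+((1*b)*(b+y))))
Step 3: at LRR: (3+2) -> 5; overall: ((((y*2)+x)*(21+(3+2)))+((8+5)+((1*b)*(b+y)))) -> ((((y*2)+x)*(21+5))+((8+5)+((1*b)*(b+y))))
Step 4: at LR: (21+5) -> 26; overall: ((((y*2)+x)*(21+5))+((8+5)+((1*b)*(b+y)))) -> ((((y*2)+x)*26)+((8+5)+((1*b)*(b+y))))
Step 5: at RL: (8+5) -> 13; overall: ((((y*2)+x)*26)+((8+5)+((1*b)*(b+y)))) -> ((((y*2)+x)*26)+(13+((1*b)*(b+y))))
Step 6: at RRL: (1*b) -> b; overall: ((((y*2)+x)*26)+(13+((1*b)*(b+y)))) -> ((((y*2)+x)*26)+(13+(b*(b+y))))
Fixed point: ((((y*2)+x)*26)+(13+(b*(b+y))))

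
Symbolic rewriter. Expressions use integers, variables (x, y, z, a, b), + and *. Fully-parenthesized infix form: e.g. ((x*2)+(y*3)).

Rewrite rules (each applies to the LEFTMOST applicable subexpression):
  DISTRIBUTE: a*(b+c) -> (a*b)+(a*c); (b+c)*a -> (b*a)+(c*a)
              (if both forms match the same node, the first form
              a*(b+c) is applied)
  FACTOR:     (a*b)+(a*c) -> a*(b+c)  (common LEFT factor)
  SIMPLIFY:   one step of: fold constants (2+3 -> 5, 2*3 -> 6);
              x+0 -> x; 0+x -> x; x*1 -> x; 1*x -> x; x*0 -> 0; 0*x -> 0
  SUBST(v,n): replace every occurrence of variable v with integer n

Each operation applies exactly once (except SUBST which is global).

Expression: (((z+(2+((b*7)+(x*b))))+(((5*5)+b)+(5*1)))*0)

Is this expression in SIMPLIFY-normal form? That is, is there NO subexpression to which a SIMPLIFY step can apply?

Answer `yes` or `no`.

Answer: no

Derivation:
Expression: (((z+(2+((b*7)+(x*b))))+(((5*5)+b)+(5*1)))*0)
Scanning for simplifiable subexpressions (pre-order)...
  at root: (((z+(2+((b*7)+(x*b))))+(((5*5)+b)+(5*1)))*0) (SIMPLIFIABLE)
  at L: ((z+(2+((b*7)+(x*b))))+(((5*5)+b)+(5*1))) (not simplifiable)
  at LL: (z+(2+((b*7)+(x*b)))) (not simplifiable)
  at LLR: (2+((b*7)+(x*b))) (not simplifiable)
  at LLRR: ((b*7)+(x*b)) (not simplifiable)
  at LLRRL: (b*7) (not simplifiable)
  at LLRRR: (x*b) (not simplifiable)
  at LR: (((5*5)+b)+(5*1)) (not simplifiable)
  at LRL: ((5*5)+b) (not simplifiable)
  at LRLL: (5*5) (SIMPLIFIABLE)
  at LRR: (5*1) (SIMPLIFIABLE)
Found simplifiable subexpr at path root: (((z+(2+((b*7)+(x*b))))+(((5*5)+b)+(5*1)))*0)
One SIMPLIFY step would give: 0
-> NOT in normal form.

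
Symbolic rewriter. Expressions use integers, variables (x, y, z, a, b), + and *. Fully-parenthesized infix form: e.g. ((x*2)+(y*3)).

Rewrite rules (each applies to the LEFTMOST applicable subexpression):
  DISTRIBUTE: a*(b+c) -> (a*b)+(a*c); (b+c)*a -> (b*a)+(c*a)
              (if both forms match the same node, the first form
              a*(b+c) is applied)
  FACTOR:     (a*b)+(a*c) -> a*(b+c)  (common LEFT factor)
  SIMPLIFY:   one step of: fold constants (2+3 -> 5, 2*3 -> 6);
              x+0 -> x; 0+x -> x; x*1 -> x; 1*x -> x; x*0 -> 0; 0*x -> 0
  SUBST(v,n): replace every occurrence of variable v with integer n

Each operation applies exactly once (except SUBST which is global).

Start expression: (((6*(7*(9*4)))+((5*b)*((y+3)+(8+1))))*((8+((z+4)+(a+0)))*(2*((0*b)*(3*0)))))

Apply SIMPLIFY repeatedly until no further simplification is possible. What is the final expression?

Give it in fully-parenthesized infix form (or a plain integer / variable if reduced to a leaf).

Start: (((6*(7*(9*4)))+((5*b)*((y+3)+(8+1))))*((8+((z+4)+(a+0)))*(2*((0*b)*(3*0)))))
Step 1: at LLRR: (9*4) -> 36; overall: (((6*(7*(9*4)))+((5*b)*((y+3)+(8+1))))*((8+((z+4)+(a+0)))*(2*((0*b)*(3*0))))) -> (((6*(7*36))+((5*b)*((y+3)+(8+1))))*((8+((z+4)+(a+0)))*(2*((0*b)*(3*0)))))
Step 2: at LLR: (7*36) -> 252; overall: (((6*(7*36))+((5*b)*((y+3)+(8+1))))*((8+((z+4)+(a+0)))*(2*((0*b)*(3*0))))) -> (((6*252)+((5*b)*((y+3)+(8+1))))*((8+((z+4)+(a+0)))*(2*((0*b)*(3*0)))))
Step 3: at LL: (6*252) -> 1512; overall: (((6*252)+((5*b)*((y+3)+(8+1))))*((8+((z+4)+(a+0)))*(2*((0*b)*(3*0))))) -> ((1512+((5*b)*((y+3)+(8+1))))*((8+((z+4)+(a+0)))*(2*((0*b)*(3*0)))))
Step 4: at LRRR: (8+1) -> 9; overall: ((1512+((5*b)*((y+3)+(8+1))))*((8+((z+4)+(a+0)))*(2*((0*b)*(3*0))))) -> ((1512+((5*b)*((y+3)+9)))*((8+((z+4)+(a+0)))*(2*((0*b)*(3*0)))))
Step 5: at RLRR: (a+0) -> a; overall: ((1512+((5*b)*((y+3)+9)))*((8+((z+4)+(a+0)))*(2*((0*b)*(3*0))))) -> ((1512+((5*b)*((y+3)+9)))*((8+((z+4)+a))*(2*((0*b)*(3*0)))))
Step 6: at RRRL: (0*b) -> 0; overall: ((1512+((5*b)*((y+3)+9)))*((8+((z+4)+a))*(2*((0*b)*(3*0))))) -> ((1512+((5*b)*((y+3)+9)))*((8+((z+4)+a))*(2*(0*(3*0)))))
Step 7: at RRR: (0*(3*0)) -> 0; overall: ((1512+((5*b)*((y+3)+9)))*((8+((z+4)+a))*(2*(0*(3*0))))) -> ((1512+((5*b)*((y+3)+9)))*((8+((z+4)+a))*(2*0)))
Step 8: at RR: (2*0) -> 0; overall: ((1512+((5*b)*((y+3)+9)))*((8+((z+4)+a))*(2*0))) -> ((1512+((5*b)*((y+3)+9)))*((8+((z+4)+a))*0))
Step 9: at R: ((8+((z+4)+a))*0) -> 0; overall: ((1512+((5*b)*((y+3)+9)))*((8+((z+4)+a))*0)) -> ((1512+((5*b)*((y+3)+9)))*0)
Step 10: at root: ((1512+((5*b)*((y+3)+9)))*0) -> 0; overall: ((1512+((5*b)*((y+3)+9)))*0) -> 0
Fixed point: 0

Answer: 0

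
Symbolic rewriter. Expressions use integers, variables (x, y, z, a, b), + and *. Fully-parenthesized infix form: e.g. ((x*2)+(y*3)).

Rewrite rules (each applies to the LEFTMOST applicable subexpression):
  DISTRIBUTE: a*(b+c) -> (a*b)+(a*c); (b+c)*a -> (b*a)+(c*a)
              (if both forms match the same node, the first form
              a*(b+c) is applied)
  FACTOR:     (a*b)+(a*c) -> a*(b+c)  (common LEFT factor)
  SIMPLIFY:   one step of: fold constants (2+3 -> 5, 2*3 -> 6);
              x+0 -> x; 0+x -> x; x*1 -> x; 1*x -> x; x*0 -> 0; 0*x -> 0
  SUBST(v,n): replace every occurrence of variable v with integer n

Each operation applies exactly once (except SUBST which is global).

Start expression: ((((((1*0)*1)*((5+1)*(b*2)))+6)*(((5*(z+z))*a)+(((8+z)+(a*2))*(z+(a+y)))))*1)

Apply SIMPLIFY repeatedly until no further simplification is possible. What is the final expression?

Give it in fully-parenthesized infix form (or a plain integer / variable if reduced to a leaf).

Answer: (6*(((5*(z+z))*a)+(((8+z)+(a*2))*(z+(a+y)))))

Derivation:
Start: ((((((1*0)*1)*((5+1)*(b*2)))+6)*(((5*(z+z))*a)+(((8+z)+(a*2))*(z+(a+y)))))*1)
Step 1: at root: ((((((1*0)*1)*((5+1)*(b*2)))+6)*(((5*(z+z))*a)+(((8+z)+(a*2))*(z+(a+y)))))*1) -> (((((1*0)*1)*((5+1)*(b*2)))+6)*(((5*(z+z))*a)+(((8+z)+(a*2))*(z+(a+y))))); overall: ((((((1*0)*1)*((5+1)*(b*2)))+6)*(((5*(z+z))*a)+(((8+z)+(a*2))*(z+(a+y)))))*1) -> (((((1*0)*1)*((5+1)*(b*2)))+6)*(((5*(z+z))*a)+(((8+z)+(a*2))*(z+(a+y)))))
Step 2: at LLL: ((1*0)*1) -> (1*0); overall: (((((1*0)*1)*((5+1)*(b*2)))+6)*(((5*(z+z))*a)+(((8+z)+(a*2))*(z+(a+y))))) -> ((((1*0)*((5+1)*(b*2)))+6)*(((5*(z+z))*a)+(((8+z)+(a*2))*(z+(a+y)))))
Step 3: at LLL: (1*0) -> 0; overall: ((((1*0)*((5+1)*(b*2)))+6)*(((5*(z+z))*a)+(((8+z)+(a*2))*(z+(a+y))))) -> (((0*((5+1)*(b*2)))+6)*(((5*(z+z))*a)+(((8+z)+(a*2))*(z+(a+y)))))
Step 4: at LL: (0*((5+1)*(b*2))) -> 0; overall: (((0*((5+1)*(b*2)))+6)*(((5*(z+z))*a)+(((8+z)+(a*2))*(z+(a+y))))) -> ((0+6)*(((5*(z+z))*a)+(((8+z)+(a*2))*(z+(a+y)))))
Step 5: at L: (0+6) -> 6; overall: ((0+6)*(((5*(z+z))*a)+(((8+z)+(a*2))*(z+(a+y))))) -> (6*(((5*(z+z))*a)+(((8+z)+(a*2))*(z+(a+y)))))
Fixed point: (6*(((5*(z+z))*a)+(((8+z)+(a*2))*(z+(a+y)))))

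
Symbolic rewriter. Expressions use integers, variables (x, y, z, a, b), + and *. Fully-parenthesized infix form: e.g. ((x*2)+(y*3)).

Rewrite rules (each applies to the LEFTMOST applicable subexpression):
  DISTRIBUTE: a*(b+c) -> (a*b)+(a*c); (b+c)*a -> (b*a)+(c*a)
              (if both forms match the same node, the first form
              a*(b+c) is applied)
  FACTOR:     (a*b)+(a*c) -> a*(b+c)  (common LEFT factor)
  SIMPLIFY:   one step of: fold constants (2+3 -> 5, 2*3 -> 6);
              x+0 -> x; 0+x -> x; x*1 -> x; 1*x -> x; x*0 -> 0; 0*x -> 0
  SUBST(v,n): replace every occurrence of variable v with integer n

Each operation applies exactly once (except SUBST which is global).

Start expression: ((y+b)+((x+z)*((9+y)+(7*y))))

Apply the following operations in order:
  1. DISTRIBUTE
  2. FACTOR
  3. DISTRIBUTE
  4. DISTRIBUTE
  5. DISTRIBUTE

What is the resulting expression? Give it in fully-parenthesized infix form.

Answer: ((y+b)+((((x*9)+(z*9))+((x+z)*y))+((x+z)*(7*y))))

Derivation:
Start: ((y+b)+((x+z)*((9+y)+(7*y))))
Apply DISTRIBUTE at R (target: ((x+z)*((9+y)+(7*y)))): ((y+b)+((x+z)*((9+y)+(7*y)))) -> ((y+b)+(((x+z)*(9+y))+((x+z)*(7*y))))
Apply FACTOR at R (target: (((x+z)*(9+y))+((x+z)*(7*y)))): ((y+b)+(((x+z)*(9+y))+((x+z)*(7*y)))) -> ((y+b)+((x+z)*((9+y)+(7*y))))
Apply DISTRIBUTE at R (target: ((x+z)*((9+y)+(7*y)))): ((y+b)+((x+z)*((9+y)+(7*y)))) -> ((y+b)+(((x+z)*(9+y))+((x+z)*(7*y))))
Apply DISTRIBUTE at RL (target: ((x+z)*(9+y))): ((y+b)+(((x+z)*(9+y))+((x+z)*(7*y)))) -> ((y+b)+((((x+z)*9)+((x+z)*y))+((x+z)*(7*y))))
Apply DISTRIBUTE at RLL (target: ((x+z)*9)): ((y+b)+((((x+z)*9)+((x+z)*y))+((x+z)*(7*y)))) -> ((y+b)+((((x*9)+(z*9))+((x+z)*y))+((x+z)*(7*y))))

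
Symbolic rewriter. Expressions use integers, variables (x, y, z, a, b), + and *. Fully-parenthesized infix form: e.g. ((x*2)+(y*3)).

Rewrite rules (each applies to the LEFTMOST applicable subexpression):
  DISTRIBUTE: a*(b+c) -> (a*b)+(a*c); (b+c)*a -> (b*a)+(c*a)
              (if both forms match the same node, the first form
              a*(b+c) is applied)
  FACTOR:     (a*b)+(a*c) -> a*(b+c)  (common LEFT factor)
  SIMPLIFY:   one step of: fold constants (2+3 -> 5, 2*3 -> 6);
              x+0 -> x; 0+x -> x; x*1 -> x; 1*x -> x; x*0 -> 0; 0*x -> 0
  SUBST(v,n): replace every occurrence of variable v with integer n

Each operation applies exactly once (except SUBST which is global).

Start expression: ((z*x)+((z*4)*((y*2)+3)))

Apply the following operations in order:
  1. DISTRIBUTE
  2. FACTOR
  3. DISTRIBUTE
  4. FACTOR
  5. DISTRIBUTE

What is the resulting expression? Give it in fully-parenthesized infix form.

Answer: ((z*x)+(((z*4)*(y*2))+((z*4)*3)))

Derivation:
Start: ((z*x)+((z*4)*((y*2)+3)))
Apply DISTRIBUTE at R (target: ((z*4)*((y*2)+3))): ((z*x)+((z*4)*((y*2)+3))) -> ((z*x)+(((z*4)*(y*2))+((z*4)*3)))
Apply FACTOR at R (target: (((z*4)*(y*2))+((z*4)*3))): ((z*x)+(((z*4)*(y*2))+((z*4)*3))) -> ((z*x)+((z*4)*((y*2)+3)))
Apply DISTRIBUTE at R (target: ((z*4)*((y*2)+3))): ((z*x)+((z*4)*((y*2)+3))) -> ((z*x)+(((z*4)*(y*2))+((z*4)*3)))
Apply FACTOR at R (target: (((z*4)*(y*2))+((z*4)*3))): ((z*x)+(((z*4)*(y*2))+((z*4)*3))) -> ((z*x)+((z*4)*((y*2)+3)))
Apply DISTRIBUTE at R (target: ((z*4)*((y*2)+3))): ((z*x)+((z*4)*((y*2)+3))) -> ((z*x)+(((z*4)*(y*2))+((z*4)*3)))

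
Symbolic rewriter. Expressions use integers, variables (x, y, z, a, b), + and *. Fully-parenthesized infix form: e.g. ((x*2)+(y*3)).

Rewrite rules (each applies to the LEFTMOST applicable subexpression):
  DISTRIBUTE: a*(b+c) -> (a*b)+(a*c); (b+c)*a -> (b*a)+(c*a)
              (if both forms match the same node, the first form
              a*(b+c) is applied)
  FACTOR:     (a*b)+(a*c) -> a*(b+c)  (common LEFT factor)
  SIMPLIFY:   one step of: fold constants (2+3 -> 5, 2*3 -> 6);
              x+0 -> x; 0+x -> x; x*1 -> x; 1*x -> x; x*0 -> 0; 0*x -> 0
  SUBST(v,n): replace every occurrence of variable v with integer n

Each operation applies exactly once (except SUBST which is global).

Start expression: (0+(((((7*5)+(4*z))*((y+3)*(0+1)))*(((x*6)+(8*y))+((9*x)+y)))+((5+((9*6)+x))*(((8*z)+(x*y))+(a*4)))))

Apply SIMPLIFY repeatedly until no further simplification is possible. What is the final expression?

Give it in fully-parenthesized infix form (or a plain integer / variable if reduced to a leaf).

Answer: ((((35+(4*z))*(y+3))*(((x*6)+(8*y))+((9*x)+y)))+((5+(54+x))*(((8*z)+(x*y))+(a*4))))

Derivation:
Start: (0+(((((7*5)+(4*z))*((y+3)*(0+1)))*(((x*6)+(8*y))+((9*x)+y)))+((5+((9*6)+x))*(((8*z)+(x*y))+(a*4)))))
Step 1: at root: (0+(((((7*5)+(4*z))*((y+3)*(0+1)))*(((x*6)+(8*y))+((9*x)+y)))+((5+((9*6)+x))*(((8*z)+(x*y))+(a*4))))) -> (((((7*5)+(4*z))*((y+3)*(0+1)))*(((x*6)+(8*y))+((9*x)+y)))+((5+((9*6)+x))*(((8*z)+(x*y))+(a*4)))); overall: (0+(((((7*5)+(4*z))*((y+3)*(0+1)))*(((x*6)+(8*y))+((9*x)+y)))+((5+((9*6)+x))*(((8*z)+(x*y))+(a*4))))) -> (((((7*5)+(4*z))*((y+3)*(0+1)))*(((x*6)+(8*y))+((9*x)+y)))+((5+((9*6)+x))*(((8*z)+(x*y))+(a*4))))
Step 2: at LLLL: (7*5) -> 35; overall: (((((7*5)+(4*z))*((y+3)*(0+1)))*(((x*6)+(8*y))+((9*x)+y)))+((5+((9*6)+x))*(((8*z)+(x*y))+(a*4)))) -> ((((35+(4*z))*((y+3)*(0+1)))*(((x*6)+(8*y))+((9*x)+y)))+((5+((9*6)+x))*(((8*z)+(x*y))+(a*4))))
Step 3: at LLRR: (0+1) -> 1; overall: ((((35+(4*z))*((y+3)*(0+1)))*(((x*6)+(8*y))+((9*x)+y)))+((5+((9*6)+x))*(((8*z)+(x*y))+(a*4)))) -> ((((35+(4*z))*((y+3)*1))*(((x*6)+(8*y))+((9*x)+y)))+((5+((9*6)+x))*(((8*z)+(x*y))+(a*4))))
Step 4: at LLR: ((y+3)*1) -> (y+3); overall: ((((35+(4*z))*((y+3)*1))*(((x*6)+(8*y))+((9*x)+y)))+((5+((9*6)+x))*(((8*z)+(x*y))+(a*4)))) -> ((((35+(4*z))*(y+3))*(((x*6)+(8*y))+((9*x)+y)))+((5+((9*6)+x))*(((8*z)+(x*y))+(a*4))))
Step 5: at RLRL: (9*6) -> 54; overall: ((((35+(4*z))*(y+3))*(((x*6)+(8*y))+((9*x)+y)))+((5+((9*6)+x))*(((8*z)+(x*y))+(a*4)))) -> ((((35+(4*z))*(y+3))*(((x*6)+(8*y))+((9*x)+y)))+((5+(54+x))*(((8*z)+(x*y))+(a*4))))
Fixed point: ((((35+(4*z))*(y+3))*(((x*6)+(8*y))+((9*x)+y)))+((5+(54+x))*(((8*z)+(x*y))+(a*4))))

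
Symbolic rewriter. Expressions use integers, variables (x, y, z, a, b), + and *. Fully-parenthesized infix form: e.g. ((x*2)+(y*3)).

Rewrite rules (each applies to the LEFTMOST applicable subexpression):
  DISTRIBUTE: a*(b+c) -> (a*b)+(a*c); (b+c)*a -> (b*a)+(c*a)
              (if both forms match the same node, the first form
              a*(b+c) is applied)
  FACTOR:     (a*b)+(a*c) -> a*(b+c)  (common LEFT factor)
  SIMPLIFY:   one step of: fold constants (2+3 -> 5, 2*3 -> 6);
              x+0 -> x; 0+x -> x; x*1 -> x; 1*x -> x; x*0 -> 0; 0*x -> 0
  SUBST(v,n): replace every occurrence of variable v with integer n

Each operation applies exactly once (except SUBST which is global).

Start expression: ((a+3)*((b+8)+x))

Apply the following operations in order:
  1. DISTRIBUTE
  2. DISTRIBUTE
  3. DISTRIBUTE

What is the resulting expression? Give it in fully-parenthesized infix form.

Start: ((a+3)*((b+8)+x))
Apply DISTRIBUTE at root (target: ((a+3)*((b+8)+x))): ((a+3)*((b+8)+x)) -> (((a+3)*(b+8))+((a+3)*x))
Apply DISTRIBUTE at L (target: ((a+3)*(b+8))): (((a+3)*(b+8))+((a+3)*x)) -> ((((a+3)*b)+((a+3)*8))+((a+3)*x))
Apply DISTRIBUTE at LL (target: ((a+3)*b)): ((((a+3)*b)+((a+3)*8))+((a+3)*x)) -> ((((a*b)+(3*b))+((a+3)*8))+((a+3)*x))

Answer: ((((a*b)+(3*b))+((a+3)*8))+((a+3)*x))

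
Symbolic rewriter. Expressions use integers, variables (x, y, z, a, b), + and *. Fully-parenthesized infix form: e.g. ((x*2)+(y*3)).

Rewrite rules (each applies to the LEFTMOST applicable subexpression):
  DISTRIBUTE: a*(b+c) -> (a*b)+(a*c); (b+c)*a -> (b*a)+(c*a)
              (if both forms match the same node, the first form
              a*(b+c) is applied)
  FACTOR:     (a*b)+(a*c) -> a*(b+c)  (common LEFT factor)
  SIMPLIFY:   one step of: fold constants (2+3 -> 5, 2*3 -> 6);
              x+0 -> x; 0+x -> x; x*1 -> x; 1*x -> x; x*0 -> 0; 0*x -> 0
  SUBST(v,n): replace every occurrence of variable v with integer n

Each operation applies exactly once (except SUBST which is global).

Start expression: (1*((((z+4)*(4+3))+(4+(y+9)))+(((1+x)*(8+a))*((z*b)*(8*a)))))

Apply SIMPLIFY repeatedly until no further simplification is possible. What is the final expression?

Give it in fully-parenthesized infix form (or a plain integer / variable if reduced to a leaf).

Start: (1*((((z+4)*(4+3))+(4+(y+9)))+(((1+x)*(8+a))*((z*b)*(8*a)))))
Step 1: at root: (1*((((z+4)*(4+3))+(4+(y+9)))+(((1+x)*(8+a))*((z*b)*(8*a))))) -> ((((z+4)*(4+3))+(4+(y+9)))+(((1+x)*(8+a))*((z*b)*(8*a)))); overall: (1*((((z+4)*(4+3))+(4+(y+9)))+(((1+x)*(8+a))*((z*b)*(8*a))))) -> ((((z+4)*(4+3))+(4+(y+9)))+(((1+x)*(8+a))*((z*b)*(8*a))))
Step 2: at LLR: (4+3) -> 7; overall: ((((z+4)*(4+3))+(4+(y+9)))+(((1+x)*(8+a))*((z*b)*(8*a)))) -> ((((z+4)*7)+(4+(y+9)))+(((1+x)*(8+a))*((z*b)*(8*a))))
Fixed point: ((((z+4)*7)+(4+(y+9)))+(((1+x)*(8+a))*((z*b)*(8*a))))

Answer: ((((z+4)*7)+(4+(y+9)))+(((1+x)*(8+a))*((z*b)*(8*a))))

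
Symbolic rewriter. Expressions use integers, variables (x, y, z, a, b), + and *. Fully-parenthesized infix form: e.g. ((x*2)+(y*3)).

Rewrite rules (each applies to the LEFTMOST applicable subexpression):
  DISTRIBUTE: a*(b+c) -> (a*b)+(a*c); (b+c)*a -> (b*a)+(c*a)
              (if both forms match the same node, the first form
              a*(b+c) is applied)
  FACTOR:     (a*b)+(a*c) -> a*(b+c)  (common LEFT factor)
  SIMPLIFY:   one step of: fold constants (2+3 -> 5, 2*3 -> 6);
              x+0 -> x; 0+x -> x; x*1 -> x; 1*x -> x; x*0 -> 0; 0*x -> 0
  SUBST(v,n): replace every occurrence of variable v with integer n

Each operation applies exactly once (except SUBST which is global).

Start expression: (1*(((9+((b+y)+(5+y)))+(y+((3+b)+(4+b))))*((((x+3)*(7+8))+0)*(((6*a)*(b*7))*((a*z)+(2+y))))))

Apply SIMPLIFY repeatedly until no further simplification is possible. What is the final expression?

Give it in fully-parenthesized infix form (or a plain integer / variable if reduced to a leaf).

Answer: (((9+((b+y)+(5+y)))+(y+((3+b)+(4+b))))*(((x+3)*15)*(((6*a)*(b*7))*((a*z)+(2+y)))))

Derivation:
Start: (1*(((9+((b+y)+(5+y)))+(y+((3+b)+(4+b))))*((((x+3)*(7+8))+0)*(((6*a)*(b*7))*((a*z)+(2+y))))))
Step 1: at root: (1*(((9+((b+y)+(5+y)))+(y+((3+b)+(4+b))))*((((x+3)*(7+8))+0)*(((6*a)*(b*7))*((a*z)+(2+y)))))) -> (((9+((b+y)+(5+y)))+(y+((3+b)+(4+b))))*((((x+3)*(7+8))+0)*(((6*a)*(b*7))*((a*z)+(2+y))))); overall: (1*(((9+((b+y)+(5+y)))+(y+((3+b)+(4+b))))*((((x+3)*(7+8))+0)*(((6*a)*(b*7))*((a*z)+(2+y)))))) -> (((9+((b+y)+(5+y)))+(y+((3+b)+(4+b))))*((((x+3)*(7+8))+0)*(((6*a)*(b*7))*((a*z)+(2+y)))))
Step 2: at RL: (((x+3)*(7+8))+0) -> ((x+3)*(7+8)); overall: (((9+((b+y)+(5+y)))+(y+((3+b)+(4+b))))*((((x+3)*(7+8))+0)*(((6*a)*(b*7))*((a*z)+(2+y))))) -> (((9+((b+y)+(5+y)))+(y+((3+b)+(4+b))))*(((x+3)*(7+8))*(((6*a)*(b*7))*((a*z)+(2+y)))))
Step 3: at RLR: (7+8) -> 15; overall: (((9+((b+y)+(5+y)))+(y+((3+b)+(4+b))))*(((x+3)*(7+8))*(((6*a)*(b*7))*((a*z)+(2+y))))) -> (((9+((b+y)+(5+y)))+(y+((3+b)+(4+b))))*(((x+3)*15)*(((6*a)*(b*7))*((a*z)+(2+y)))))
Fixed point: (((9+((b+y)+(5+y)))+(y+((3+b)+(4+b))))*(((x+3)*15)*(((6*a)*(b*7))*((a*z)+(2+y)))))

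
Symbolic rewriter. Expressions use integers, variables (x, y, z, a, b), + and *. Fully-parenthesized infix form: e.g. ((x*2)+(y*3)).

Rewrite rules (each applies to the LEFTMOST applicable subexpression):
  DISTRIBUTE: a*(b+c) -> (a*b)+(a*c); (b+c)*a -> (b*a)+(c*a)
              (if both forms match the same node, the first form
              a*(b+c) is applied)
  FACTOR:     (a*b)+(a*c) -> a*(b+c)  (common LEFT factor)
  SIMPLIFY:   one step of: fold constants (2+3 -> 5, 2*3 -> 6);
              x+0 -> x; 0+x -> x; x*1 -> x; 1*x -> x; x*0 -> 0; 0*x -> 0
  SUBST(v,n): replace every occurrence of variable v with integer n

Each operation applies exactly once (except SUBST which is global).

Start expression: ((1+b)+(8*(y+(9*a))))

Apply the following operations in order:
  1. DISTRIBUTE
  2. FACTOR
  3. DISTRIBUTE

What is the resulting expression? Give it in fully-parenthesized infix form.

Answer: ((1+b)+((8*y)+(8*(9*a))))

Derivation:
Start: ((1+b)+(8*(y+(9*a))))
Apply DISTRIBUTE at R (target: (8*(y+(9*a)))): ((1+b)+(8*(y+(9*a)))) -> ((1+b)+((8*y)+(8*(9*a))))
Apply FACTOR at R (target: ((8*y)+(8*(9*a)))): ((1+b)+((8*y)+(8*(9*a)))) -> ((1+b)+(8*(y+(9*a))))
Apply DISTRIBUTE at R (target: (8*(y+(9*a)))): ((1+b)+(8*(y+(9*a)))) -> ((1+b)+((8*y)+(8*(9*a))))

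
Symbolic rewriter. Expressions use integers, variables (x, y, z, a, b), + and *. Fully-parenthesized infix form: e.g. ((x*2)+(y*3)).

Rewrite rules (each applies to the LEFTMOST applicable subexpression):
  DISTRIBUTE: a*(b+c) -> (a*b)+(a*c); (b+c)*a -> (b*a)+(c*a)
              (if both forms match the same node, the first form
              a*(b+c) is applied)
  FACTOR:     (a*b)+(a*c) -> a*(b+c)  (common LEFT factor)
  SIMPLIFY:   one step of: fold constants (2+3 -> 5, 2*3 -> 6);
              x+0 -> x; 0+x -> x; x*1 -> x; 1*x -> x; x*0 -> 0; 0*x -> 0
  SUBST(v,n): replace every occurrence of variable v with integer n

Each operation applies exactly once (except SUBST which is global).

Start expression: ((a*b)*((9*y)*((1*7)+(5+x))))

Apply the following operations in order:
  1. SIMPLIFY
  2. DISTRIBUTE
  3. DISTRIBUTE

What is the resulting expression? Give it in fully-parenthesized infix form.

Answer: (((a*b)*((9*y)*7))+((a*b)*((9*y)*(5+x))))

Derivation:
Start: ((a*b)*((9*y)*((1*7)+(5+x))))
Apply SIMPLIFY at RRL (target: (1*7)): ((a*b)*((9*y)*((1*7)+(5+x)))) -> ((a*b)*((9*y)*(7+(5+x))))
Apply DISTRIBUTE at R (target: ((9*y)*(7+(5+x)))): ((a*b)*((9*y)*(7+(5+x)))) -> ((a*b)*(((9*y)*7)+((9*y)*(5+x))))
Apply DISTRIBUTE at root (target: ((a*b)*(((9*y)*7)+((9*y)*(5+x))))): ((a*b)*(((9*y)*7)+((9*y)*(5+x)))) -> (((a*b)*((9*y)*7))+((a*b)*((9*y)*(5+x))))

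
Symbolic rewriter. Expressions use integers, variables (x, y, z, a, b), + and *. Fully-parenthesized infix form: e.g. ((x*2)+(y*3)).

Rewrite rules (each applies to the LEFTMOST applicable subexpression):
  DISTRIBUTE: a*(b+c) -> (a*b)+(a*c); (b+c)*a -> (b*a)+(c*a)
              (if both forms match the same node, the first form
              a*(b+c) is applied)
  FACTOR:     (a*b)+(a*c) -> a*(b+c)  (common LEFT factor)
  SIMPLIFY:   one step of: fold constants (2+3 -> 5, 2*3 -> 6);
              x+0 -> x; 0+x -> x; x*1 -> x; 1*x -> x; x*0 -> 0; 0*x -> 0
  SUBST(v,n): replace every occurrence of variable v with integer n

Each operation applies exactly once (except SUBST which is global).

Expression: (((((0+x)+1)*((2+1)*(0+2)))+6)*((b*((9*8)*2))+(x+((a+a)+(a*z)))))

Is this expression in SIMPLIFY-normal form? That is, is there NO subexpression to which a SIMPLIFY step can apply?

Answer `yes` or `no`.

Expression: (((((0+x)+1)*((2+1)*(0+2)))+6)*((b*((9*8)*2))+(x+((a+a)+(a*z)))))
Scanning for simplifiable subexpressions (pre-order)...
  at root: (((((0+x)+1)*((2+1)*(0+2)))+6)*((b*((9*8)*2))+(x+((a+a)+(a*z))))) (not simplifiable)
  at L: ((((0+x)+1)*((2+1)*(0+2)))+6) (not simplifiable)
  at LL: (((0+x)+1)*((2+1)*(0+2))) (not simplifiable)
  at LLL: ((0+x)+1) (not simplifiable)
  at LLLL: (0+x) (SIMPLIFIABLE)
  at LLR: ((2+1)*(0+2)) (not simplifiable)
  at LLRL: (2+1) (SIMPLIFIABLE)
  at LLRR: (0+2) (SIMPLIFIABLE)
  at R: ((b*((9*8)*2))+(x+((a+a)+(a*z)))) (not simplifiable)
  at RL: (b*((9*8)*2)) (not simplifiable)
  at RLR: ((9*8)*2) (not simplifiable)
  at RLRL: (9*8) (SIMPLIFIABLE)
  at RR: (x+((a+a)+(a*z))) (not simplifiable)
  at RRR: ((a+a)+(a*z)) (not simplifiable)
  at RRRL: (a+a) (not simplifiable)
  at RRRR: (a*z) (not simplifiable)
Found simplifiable subexpr at path LLLL: (0+x)
One SIMPLIFY step would give: ((((x+1)*((2+1)*(0+2)))+6)*((b*((9*8)*2))+(x+((a+a)+(a*z)))))
-> NOT in normal form.

Answer: no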